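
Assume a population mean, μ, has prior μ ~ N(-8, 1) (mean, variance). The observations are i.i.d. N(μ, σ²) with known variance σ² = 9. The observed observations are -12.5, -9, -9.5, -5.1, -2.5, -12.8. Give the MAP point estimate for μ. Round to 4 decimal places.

n = 6; x̄ = ((-12.5) + (-9) + (-9.5) + (-5.1) + (-2.5) + (-12.8))/6 = -51.4/6 = -257/30 ≈ -8.5667.
For a Normal prior and Normal likelihood with known variance, the posterior is Normal; its mode equals its mean, the precision-weighted average.
Prior precision 1/σ₀² = 1/1 = 1; data precision n/σ² = 6/9 = 2/3.
μ̂ = (1·(-8) + (2/3)·(-257/30)) / (1 + 2/3) = (-617/45)/(5/3) = -617/75 ≈ -8.2267.

μ̂_MAP = -8.2267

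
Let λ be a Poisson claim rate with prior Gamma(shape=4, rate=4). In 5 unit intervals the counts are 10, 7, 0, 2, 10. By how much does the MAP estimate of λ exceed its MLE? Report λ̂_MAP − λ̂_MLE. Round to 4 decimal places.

MAP − MLE = -2.2444

Σxᵢ = 29. Posterior is Gamma(33, 9); MAP = (33−1)/9 = 32/9 ≈ 3.55556.
MLE = x̄ = 29/5 ≈ 5.80000.
Difference = 32/9 − 29/5 = -101/45 ≈ -2.2444.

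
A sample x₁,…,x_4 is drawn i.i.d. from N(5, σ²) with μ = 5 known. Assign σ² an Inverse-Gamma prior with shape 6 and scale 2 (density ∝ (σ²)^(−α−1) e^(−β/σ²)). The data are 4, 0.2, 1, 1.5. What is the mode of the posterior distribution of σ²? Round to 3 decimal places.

Sum of squared deviations about the known mean: SS = (4−5)² + (0.2−5)² + (1−5)² + (1.5−5)² = 52.29.
The Normal likelihood contributes (σ²)^(−n/2) exp(−SS/(2σ²)), so the posterior is Inverse-Gamma(α + n/2, β + SS/2) = Inverse-Gamma(8, 28.145).
The mode of Inverse-Gamma(a, b) is b/(a+1) = 28.145/9 ≈ 3.127.

σ̂²_MAP = 3.127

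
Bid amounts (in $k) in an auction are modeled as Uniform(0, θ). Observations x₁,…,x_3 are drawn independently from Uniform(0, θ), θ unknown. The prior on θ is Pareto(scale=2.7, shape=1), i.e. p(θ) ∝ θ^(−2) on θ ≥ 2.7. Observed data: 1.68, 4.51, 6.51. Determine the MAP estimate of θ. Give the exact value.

θ̂_MAP = 6.51

The Uniform(0, θ) likelihood is θ^(−n) for θ ≥ max(xᵢ), zero otherwise. Here max(xᵢ) = 6.51.
Posterior ∝ θ^(−2) · θ^(−3) = θ^(−5) on θ ≥ max(2.7, 6.51) = 6.51.
This density is strictly decreasing in θ, so the posterior mode lies at the lower boundary of the support.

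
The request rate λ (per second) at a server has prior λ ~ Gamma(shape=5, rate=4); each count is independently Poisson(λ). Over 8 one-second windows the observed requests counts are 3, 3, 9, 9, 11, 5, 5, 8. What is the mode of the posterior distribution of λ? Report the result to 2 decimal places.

λ̂_MAP = 4.75

Σxᵢ = 3+3+9+9+11+5+5+8 = 53, with n = 8.
Posterior ∝ λ^4e^(−4λ) · λ^53e^(−8λ) = λ^57e^(−12λ), i.e. Gamma(shape=58, rate=12).
The mode of a Gamma(a, b) with a ≥ 1 (shape–rate) is (a−1)/b = 57/12 ≈ 4.75.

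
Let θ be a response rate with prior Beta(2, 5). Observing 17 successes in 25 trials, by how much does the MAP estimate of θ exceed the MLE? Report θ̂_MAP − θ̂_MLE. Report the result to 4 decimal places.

Posterior is Beta(19, 13); MAP = (19−1)/(32−2) = 18/30 ≈ 0.60000.
MLE ignores the prior: θ̂_MLE = k/n = 17/25 ≈ 0.68000.
Difference = 18/30 − 17/25 = -2/25 ≈ -0.0800.

MAP − MLE = -0.0800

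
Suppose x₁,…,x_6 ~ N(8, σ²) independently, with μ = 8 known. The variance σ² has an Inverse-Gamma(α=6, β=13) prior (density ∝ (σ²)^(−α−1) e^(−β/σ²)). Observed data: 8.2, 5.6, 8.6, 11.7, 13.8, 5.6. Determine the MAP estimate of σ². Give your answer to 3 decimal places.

σ̂²_MAP = 4.263

Sum of squared deviations about the known mean: SS = (8.2−8)² + (5.6−8)² + (8.6−8)² + (11.7−8)² + (13.8−8)² + (5.6−8)² = 59.25.
The Normal likelihood contributes (σ²)^(−n/2) exp(−SS/(2σ²)), so the posterior is Inverse-Gamma(α + n/2, β + SS/2) = Inverse-Gamma(9, 42.625).
The mode of Inverse-Gamma(a, b) is b/(a+1) = 42.625/10 ≈ 4.263.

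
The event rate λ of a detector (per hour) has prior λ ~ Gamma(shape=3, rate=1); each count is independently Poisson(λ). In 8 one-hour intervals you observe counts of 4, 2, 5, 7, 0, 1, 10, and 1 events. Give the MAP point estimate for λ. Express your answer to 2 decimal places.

Σxᵢ = 4+2+5+7+0+1+10+1 = 30, with n = 8.
Posterior ∝ λ^2e^(−1λ) · λ^30e^(−8λ) = λ^32e^(−9λ), i.e. Gamma(shape=33, rate=9).
The mode of a Gamma(a, b) with a ≥ 1 (shape–rate) is (a−1)/b = 32/9 ≈ 3.56.

λ̂_MAP = 3.56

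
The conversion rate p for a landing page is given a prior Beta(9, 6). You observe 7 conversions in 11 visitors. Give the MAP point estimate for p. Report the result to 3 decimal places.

Prior: Beta(9, 6).
Data: 7 successes in 11 trials. The binomial likelihood contributes p^7(1−p)^4, so the posterior is Beta(9+7, 6+4) = Beta(16, 10).
For Beta(a, b) with a, b > 1 the mode is (a−1)/(a+b−2) = 15/24 ≈ 0.625.

p̂_MAP = 0.625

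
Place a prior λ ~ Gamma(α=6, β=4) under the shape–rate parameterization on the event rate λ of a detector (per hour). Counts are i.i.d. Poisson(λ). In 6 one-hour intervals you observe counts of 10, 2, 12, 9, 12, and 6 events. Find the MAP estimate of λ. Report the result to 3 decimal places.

λ̂_MAP = 5.600

Σxᵢ = 10+2+12+9+12+6 = 51, with n = 6.
Posterior ∝ λ^5e^(−4λ) · λ^51e^(−6λ) = λ^56e^(−10λ), i.e. Gamma(shape=57, rate=10).
The mode of a Gamma(a, b) with a ≥ 1 (shape–rate) is (a−1)/b = 56/10 ≈ 5.600.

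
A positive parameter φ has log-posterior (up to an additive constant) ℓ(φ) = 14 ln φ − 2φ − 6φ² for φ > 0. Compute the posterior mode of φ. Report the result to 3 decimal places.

φ̂_MAP = 1.000

ℓ'(φ) = 14/φ − 2 − 12φ. Setting this to zero and multiplying by φ: 12φ² + 2φ − 14 = 0.
φ = (−2 + √(2² + 4·12·14)) / (2·12) = (−2 + √676) / 24 = (−2 + 26)/24 = 1.
ℓ''(φ) = −14/φ² − 12 < 0, confirming a maximum.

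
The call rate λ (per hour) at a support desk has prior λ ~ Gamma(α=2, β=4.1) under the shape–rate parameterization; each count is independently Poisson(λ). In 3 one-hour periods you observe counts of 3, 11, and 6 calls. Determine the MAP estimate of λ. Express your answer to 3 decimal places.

Σxᵢ = 3+11+6 = 20, with n = 3.
Posterior ∝ λe^(−4.1λ) · λ^20e^(−3λ) = λ^21e^(−7.1λ), i.e. Gamma(shape=22, rate=7.1).
The mode of a Gamma(a, b) with a ≥ 1 (shape–rate) is (a−1)/b = 21/7.1 ≈ 2.958.

λ̂_MAP = 2.958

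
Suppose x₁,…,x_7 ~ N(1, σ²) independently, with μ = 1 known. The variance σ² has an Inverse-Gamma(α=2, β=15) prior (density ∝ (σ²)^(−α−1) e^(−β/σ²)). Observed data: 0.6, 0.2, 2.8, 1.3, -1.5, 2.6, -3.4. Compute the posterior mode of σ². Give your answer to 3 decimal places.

σ̂²_MAP = 4.792

Sum of squared deviations about the known mean: SS = (0.6−1)² + (0.2−1)² + (2.8−1)² + (1.3−1)² + (-1.5−1)² + (2.6−1)² + (-3.4−1)² = 32.3.
The Normal likelihood contributes (σ²)^(−n/2) exp(−SS/(2σ²)), so the posterior is Inverse-Gamma(α + n/2, β + SS/2) = Inverse-Gamma(5.5, 31.15).
The mode of Inverse-Gamma(a, b) is b/(a+1) = 31.15/6.5 ≈ 4.792.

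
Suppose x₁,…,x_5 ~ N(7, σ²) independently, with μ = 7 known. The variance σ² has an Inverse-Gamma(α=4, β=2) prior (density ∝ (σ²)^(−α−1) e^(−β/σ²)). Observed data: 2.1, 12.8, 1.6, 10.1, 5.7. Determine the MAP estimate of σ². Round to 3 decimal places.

σ̂²_MAP = 6.807

Sum of squared deviations about the known mean: SS = (2.1−7)² + (12.8−7)² + (1.6−7)² + (10.1−7)² + (5.7−7)² = 98.11.
The Normal likelihood contributes (σ²)^(−n/2) exp(−SS/(2σ²)), so the posterior is Inverse-Gamma(α + n/2, β + SS/2) = Inverse-Gamma(6.5, 51.055).
The mode of Inverse-Gamma(a, b) is b/(a+1) = 51.055/7.5 ≈ 6.807.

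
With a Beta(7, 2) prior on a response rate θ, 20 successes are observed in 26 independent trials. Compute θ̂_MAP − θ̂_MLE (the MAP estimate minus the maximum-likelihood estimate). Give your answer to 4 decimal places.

MAP − MLE = 0.0186

Posterior is Beta(27, 8); MAP = (27−1)/(35−2) = 26/33 ≈ 0.78788.
MLE ignores the prior: θ̂_MLE = k/n = 20/26 ≈ 0.76923.
Difference = 26/33 − 20/26 = 8/429 ≈ 0.0186.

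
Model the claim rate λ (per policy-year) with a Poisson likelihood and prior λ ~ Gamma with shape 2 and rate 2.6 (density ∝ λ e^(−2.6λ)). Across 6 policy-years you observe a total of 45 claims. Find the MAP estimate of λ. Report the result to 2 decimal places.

λ̂_MAP = 5.35

Σxᵢ = 45, n = 6.
Posterior ∝ λe^(−2.6λ) · λ^45e^(−6λ) = λ^46e^(−8.6λ), i.e. Gamma(shape=47, rate=8.6).
The mode of a Gamma(a, b) with a ≥ 1 (shape–rate) is (a−1)/b = 46/8.6 ≈ 5.35.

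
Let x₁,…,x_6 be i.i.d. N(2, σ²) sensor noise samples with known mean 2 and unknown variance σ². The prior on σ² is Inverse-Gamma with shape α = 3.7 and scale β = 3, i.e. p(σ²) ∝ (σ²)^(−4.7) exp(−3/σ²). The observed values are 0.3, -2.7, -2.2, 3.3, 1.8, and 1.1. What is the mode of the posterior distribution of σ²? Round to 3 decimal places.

σ̂²_MAP = 3.322

Sum of squared deviations about the known mean: SS = (0.3−2)² + (-2.7−2)² + (-2.2−2)² + (3.3−2)² + (1.8−2)² + (1.1−2)² = 45.16.
The Normal likelihood contributes (σ²)^(−n/2) exp(−SS/(2σ²)), so the posterior is Inverse-Gamma(α + n/2, β + SS/2) = Inverse-Gamma(6.7, 25.58).
The mode of Inverse-Gamma(a, b) is b/(a+1) = 25.58/7.7 ≈ 3.322.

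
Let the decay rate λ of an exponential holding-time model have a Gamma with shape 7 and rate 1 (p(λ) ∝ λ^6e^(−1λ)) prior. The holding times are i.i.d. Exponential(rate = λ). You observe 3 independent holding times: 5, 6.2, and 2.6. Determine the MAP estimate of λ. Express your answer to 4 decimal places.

The Exponential(rate=λ) likelihood is ∝ λ^n e^(−λΣtᵢ). Here n = 3 and Σtᵢ = 5 + 6.2 + 2.6 = 13.8.
Posterior ∝ λ^6e^(−1λ) · λ^3e^(−13.8λ) = λ^9e^(−14.8λ), i.e. Gamma(10, 14.8).
Mode = (a−1)/b = 9/14.8 ≈ 0.6081.

λ̂_MAP = 0.6081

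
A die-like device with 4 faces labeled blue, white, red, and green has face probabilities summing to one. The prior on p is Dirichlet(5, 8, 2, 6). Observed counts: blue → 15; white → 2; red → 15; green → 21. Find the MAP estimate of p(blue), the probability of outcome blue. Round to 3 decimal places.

MAP estimate of p(blue) = 0.271

The posterior is Dirichlet(αᵢ + nᵢ) = Dirichlet(20, 10, 17, 27).
For a Dirichlet(a₁,…,a_K) with all aᵢ > 1, the mode has j-th component (aⱼ − 1)/(Σaᵢ − K).
Here Σaᵢ = 74 and K = 4, so p(blue) = (20 − 1)/(74 − 4) = 19/70 ≈ 0.271.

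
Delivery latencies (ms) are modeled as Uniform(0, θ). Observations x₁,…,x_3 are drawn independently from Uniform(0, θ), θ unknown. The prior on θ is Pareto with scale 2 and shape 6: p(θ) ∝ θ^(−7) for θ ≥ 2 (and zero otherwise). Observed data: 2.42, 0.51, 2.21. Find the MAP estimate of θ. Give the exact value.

θ̂_MAP = 2.42

The Uniform(0, θ) likelihood is θ^(−n) for θ ≥ max(xᵢ), zero otherwise. Here max(xᵢ) = 2.42.
Posterior ∝ θ^(−7) · θ^(−3) = θ^(−10) on θ ≥ max(2, 2.42) = 2.42.
This density is strictly decreasing in θ, so the posterior mode lies at the lower boundary of the support.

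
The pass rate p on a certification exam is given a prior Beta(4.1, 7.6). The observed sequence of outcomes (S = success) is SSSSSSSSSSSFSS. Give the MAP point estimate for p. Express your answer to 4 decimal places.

p̂_MAP = 0.6793

Prior: Beta(4.1, 7.6).
Data: 13 successes in 14 trials (from the sequence). The binomial likelihood contributes p^13(1−p)^1, so the posterior is Beta(4.1+13, 7.6+1) = Beta(17.1, 8.6).
For Beta(a, b) with a, b > 1 the mode is (a−1)/(a+b−2) = 16.1/23.7 ≈ 0.6793.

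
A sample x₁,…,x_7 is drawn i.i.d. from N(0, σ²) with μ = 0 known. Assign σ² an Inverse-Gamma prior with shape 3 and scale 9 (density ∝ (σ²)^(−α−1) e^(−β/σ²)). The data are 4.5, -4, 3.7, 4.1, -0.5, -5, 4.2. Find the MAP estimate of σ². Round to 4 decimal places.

Sum of squared deviations about the known mean: SS = (4.5−0)² + (-4−0)² + (3.7−0)² + (4.1−0)² + (-0.5−0)² + (-5−0)² + (4.2−0)² = 109.64.
The Normal likelihood contributes (σ²)^(−n/2) exp(−SS/(2σ²)), so the posterior is Inverse-Gamma(α + n/2, β + SS/2) = Inverse-Gamma(6.5, 63.82).
The mode of Inverse-Gamma(a, b) is b/(a+1) = 63.82/7.5 ≈ 8.5093.

σ̂²_MAP = 8.5093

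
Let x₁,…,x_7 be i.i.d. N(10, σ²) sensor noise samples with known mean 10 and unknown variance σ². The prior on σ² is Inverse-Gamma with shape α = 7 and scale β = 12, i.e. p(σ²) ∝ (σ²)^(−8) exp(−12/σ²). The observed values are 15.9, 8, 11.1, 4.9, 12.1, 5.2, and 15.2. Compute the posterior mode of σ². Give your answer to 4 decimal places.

σ̂²_MAP = 6.2835

Sum of squared deviations about the known mean: SS = (15.9−10)² + (8−10)² + (11.1−10)² + (4.9−10)² + (12.1−10)² + (5.2−10)² + (15.2−10)² = 120.52.
The Normal likelihood contributes (σ²)^(−n/2) exp(−SS/(2σ²)), so the posterior is Inverse-Gamma(α + n/2, β + SS/2) = Inverse-Gamma(10.5, 72.26).
The mode of Inverse-Gamma(a, b) is b/(a+1) = 72.26/11.5 ≈ 6.2835.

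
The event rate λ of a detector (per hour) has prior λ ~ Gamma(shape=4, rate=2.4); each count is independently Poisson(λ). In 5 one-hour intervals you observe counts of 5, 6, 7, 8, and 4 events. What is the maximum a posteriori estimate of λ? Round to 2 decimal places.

Σxᵢ = 5+6+7+8+4 = 30, with n = 5.
Posterior ∝ λ^3e^(−2.4λ) · λ^30e^(−5λ) = λ^33e^(−7.4λ), i.e. Gamma(shape=34, rate=7.4).
The mode of a Gamma(a, b) with a ≥ 1 (shape–rate) is (a−1)/b = 33/7.4 ≈ 4.46.

λ̂_MAP = 4.46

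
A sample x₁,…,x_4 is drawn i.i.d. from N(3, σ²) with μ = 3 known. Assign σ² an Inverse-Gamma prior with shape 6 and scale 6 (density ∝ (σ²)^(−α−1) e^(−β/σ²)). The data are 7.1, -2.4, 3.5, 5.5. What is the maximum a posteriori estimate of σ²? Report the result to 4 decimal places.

Sum of squared deviations about the known mean: SS = (7.1−3)² + (-2.4−3)² + (3.5−3)² + (5.5−3)² = 52.47.
The Normal likelihood contributes (σ²)^(−n/2) exp(−SS/(2σ²)), so the posterior is Inverse-Gamma(α + n/2, β + SS/2) = Inverse-Gamma(8, 32.235).
The mode of Inverse-Gamma(a, b) is b/(a+1) = 32.235/9 ≈ 3.5817.

σ̂²_MAP = 3.5817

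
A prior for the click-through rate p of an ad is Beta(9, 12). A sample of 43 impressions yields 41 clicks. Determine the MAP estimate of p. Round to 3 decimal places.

p̂_MAP = 0.790

Prior: Beta(9, 12).
Data: 41 successes in 43 trials. The binomial likelihood contributes p^41(1−p)^2, so the posterior is Beta(9+41, 12+2) = Beta(50, 14).
For Beta(a, b) with a, b > 1 the mode is (a−1)/(a+b−2) = 49/62 ≈ 0.790.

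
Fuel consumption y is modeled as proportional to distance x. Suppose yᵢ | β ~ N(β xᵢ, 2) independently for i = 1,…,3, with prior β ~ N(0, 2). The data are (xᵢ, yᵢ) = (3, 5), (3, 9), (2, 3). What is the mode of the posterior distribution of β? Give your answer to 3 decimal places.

β̂_MAP = 2.087

log p(β | y) = −Σ(yᵢ − βxᵢ)²/(2·2) − β²/(2·2) + const.
Setting the derivative to zero: Σxᵢ(yᵢ − βxᵢ)/2 − β/2 = 0, so β = Σxᵢyᵢ / (Σxᵢ² + σ²/τ²).
Σxᵢyᵢ = 3·5 + 3·9 + 2·3 = 48; Σxᵢ² = 22; σ²/τ² = 1.
β̂_MAP = 48 / (22 + 1) = 48/23 ≈ 2.087.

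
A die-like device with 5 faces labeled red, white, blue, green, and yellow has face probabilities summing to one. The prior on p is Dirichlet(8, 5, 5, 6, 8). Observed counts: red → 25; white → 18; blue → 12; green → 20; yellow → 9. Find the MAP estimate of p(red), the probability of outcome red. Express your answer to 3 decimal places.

MAP estimate of p(red) = 0.288

The posterior is Dirichlet(αᵢ + nᵢ) = Dirichlet(33, 23, 17, 26, 17).
For a Dirichlet(a₁,…,a_K) with all aᵢ > 1, the mode has j-th component (aⱼ − 1)/(Σaᵢ − K).
Here Σaᵢ = 116 and K = 5, so p(red) = (33 − 1)/(116 − 5) = 32/111 ≈ 0.288.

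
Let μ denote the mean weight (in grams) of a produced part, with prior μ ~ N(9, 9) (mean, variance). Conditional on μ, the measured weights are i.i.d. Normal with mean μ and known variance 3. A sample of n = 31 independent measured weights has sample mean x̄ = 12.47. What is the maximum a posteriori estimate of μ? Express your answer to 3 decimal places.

n = 31, x̄ = 12.47.
For a Normal prior and Normal likelihood with known variance, the posterior is Normal; its mode equals its mean, the precision-weighted average.
Prior precision 1/σ₀² = 1/9; data precision n/σ² = 31/3.
μ̂ = ((1/9)·9 + (31/3)·12.47) / (1/9 + 31/3) = (38957/300)/(94/9) = 116871/9400 ≈ 12.433.

μ̂_MAP = 12.433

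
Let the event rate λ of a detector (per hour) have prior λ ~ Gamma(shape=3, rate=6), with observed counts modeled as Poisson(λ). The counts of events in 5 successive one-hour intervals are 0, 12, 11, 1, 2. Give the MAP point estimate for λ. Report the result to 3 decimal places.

Σxᵢ = 0+12+11+1+2 = 26, with n = 5.
Posterior ∝ λ^2e^(−6λ) · λ^26e^(−5λ) = λ^28e^(−11λ), i.e. Gamma(shape=29, rate=11).
The mode of a Gamma(a, b) with a ≥ 1 (shape–rate) is (a−1)/b = 28/11 ≈ 2.545.

λ̂_MAP = 2.545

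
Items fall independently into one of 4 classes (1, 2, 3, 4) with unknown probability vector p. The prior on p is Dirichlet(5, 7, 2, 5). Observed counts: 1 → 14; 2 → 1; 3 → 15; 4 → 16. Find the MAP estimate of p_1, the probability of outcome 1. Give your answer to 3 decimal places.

The posterior is Dirichlet(αᵢ + nᵢ) = Dirichlet(19, 8, 17, 21).
For a Dirichlet(a₁,…,a_K) with all aᵢ > 1, the mode has j-th component (aⱼ − 1)/(Σaᵢ − K).
Here Σaᵢ = 65 and K = 4, so p_1 = (19 − 1)/(65 − 4) = 18/61 ≈ 0.295.

MAP estimate: 0.295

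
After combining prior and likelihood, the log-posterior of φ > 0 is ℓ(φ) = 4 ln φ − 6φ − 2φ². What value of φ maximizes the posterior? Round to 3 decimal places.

ℓ'(φ) = 4/φ − 6 − 4φ. Setting this to zero and multiplying by φ: 4φ² + 6φ − 4 = 0.
φ = (−6 + √(6² + 4·4·4)) / (2·4) = (−6 + √100) / 8 = (−6 + 10)/8 = 1/2.
ℓ''(φ) = −4/φ² − 4 < 0, confirming a maximum.

φ̂_MAP = 0.500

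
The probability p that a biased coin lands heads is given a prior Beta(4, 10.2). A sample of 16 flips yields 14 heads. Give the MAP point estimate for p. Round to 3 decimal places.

p̂_MAP = 0.603

Prior: Beta(4, 10.2).
Data: 14 successes in 16 trials. The binomial likelihood contributes p^14(1−p)^2, so the posterior is Beta(4+14, 10.2+2) = Beta(18, 12.2).
For Beta(a, b) with a, b > 1 the mode is (a−1)/(a+b−2) = 17/28.2 ≈ 0.603.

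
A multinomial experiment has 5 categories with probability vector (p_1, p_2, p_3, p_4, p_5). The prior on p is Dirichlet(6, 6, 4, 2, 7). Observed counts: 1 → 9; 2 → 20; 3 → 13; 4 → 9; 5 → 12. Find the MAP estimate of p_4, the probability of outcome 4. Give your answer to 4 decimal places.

MAP estimate: 0.1205

The posterior is Dirichlet(αᵢ + nᵢ) = Dirichlet(15, 26, 17, 11, 19).
For a Dirichlet(a₁,…,a_K) with all aᵢ > 1, the mode has j-th component (aⱼ − 1)/(Σaᵢ − K).
Here Σaᵢ = 88 and K = 5, so p_4 = (11 − 1)/(88 − 5) = 10/83 ≈ 0.1205.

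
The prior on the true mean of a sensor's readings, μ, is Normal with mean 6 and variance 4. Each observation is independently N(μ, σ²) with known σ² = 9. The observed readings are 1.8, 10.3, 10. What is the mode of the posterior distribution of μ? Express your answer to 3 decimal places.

n = 3; x̄ = (1.8 + 10.3 + 10)/3 = 22.1/3 = 221/30 ≈ 7.3667.
For a Normal prior and Normal likelihood with known variance, the posterior is Normal; its mode equals its mean, the precision-weighted average.
Prior precision 1/σ₀² = 1/4 = 0.25; data precision n/σ² = 3/9 = 1/3.
μ̂ = (0.25·6 + (1/3)·(221/30)) / (0.25 + 1/3) = (178/45)/(7/12) = 712/105 ≈ 6.781.

μ̂_MAP = 6.781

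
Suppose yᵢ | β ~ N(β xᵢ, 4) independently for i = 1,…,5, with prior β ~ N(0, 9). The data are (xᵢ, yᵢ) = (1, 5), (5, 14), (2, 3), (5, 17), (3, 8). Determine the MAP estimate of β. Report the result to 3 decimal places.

log p(β | y) = −Σ(yᵢ − βxᵢ)²/(2·4) − β²/(2·9) + const.
Setting the derivative to zero: Σxᵢ(yᵢ − βxᵢ)/4 − β/9 = 0, so β = Σxᵢyᵢ / (Σxᵢ² + σ²/τ²).
Σxᵢyᵢ = 1·5 + 5·14 + 2·3 + 5·17 + 3·8 = 190; Σxᵢ² = 64; σ²/τ² = 4/9.
β̂_MAP = 190 / (64 + 4/9) = 190/(580/9) = 171/58 ≈ 2.948.

β̂_MAP = 2.948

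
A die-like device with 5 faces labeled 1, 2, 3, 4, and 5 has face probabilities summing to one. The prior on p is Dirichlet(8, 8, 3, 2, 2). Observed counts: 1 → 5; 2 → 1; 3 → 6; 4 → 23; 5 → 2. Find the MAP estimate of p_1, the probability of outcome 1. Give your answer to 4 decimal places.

The posterior is Dirichlet(αᵢ + nᵢ) = Dirichlet(13, 9, 9, 25, 4).
For a Dirichlet(a₁,…,a_K) with all aᵢ > 1, the mode has j-th component (aⱼ − 1)/(Σaᵢ − K).
Here Σaᵢ = 60 and K = 5, so p_1 = (13 − 1)/(60 − 5) = 12/55 ≈ 0.2182.

MAP estimate: 0.2182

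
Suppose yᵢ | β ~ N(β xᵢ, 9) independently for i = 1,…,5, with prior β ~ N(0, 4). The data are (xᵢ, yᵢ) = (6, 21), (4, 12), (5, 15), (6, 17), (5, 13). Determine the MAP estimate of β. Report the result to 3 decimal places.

β̂_MAP = 2.966

log p(β | y) = −Σ(yᵢ − βxᵢ)²/(2·9) − β²/(2·4) + const.
Setting the derivative to zero: Σxᵢ(yᵢ − βxᵢ)/9 − β/4 = 0, so β = Σxᵢyᵢ / (Σxᵢ² + σ²/τ²).
Σxᵢyᵢ = 6·21 + 4·12 + 5·15 + 6·17 + 5·13 = 416; Σxᵢ² = 138; σ²/τ² = 2.25.
β̂_MAP = 416 / (138 + 2.25) = 416/140.25 ≈ 2.966.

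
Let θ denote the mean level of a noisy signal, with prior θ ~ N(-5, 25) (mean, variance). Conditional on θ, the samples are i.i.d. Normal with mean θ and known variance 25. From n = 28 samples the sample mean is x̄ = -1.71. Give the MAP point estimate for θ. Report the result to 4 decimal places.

θ̂_MAP = -1.8234

n = 28, x̄ = -1.71.
For a Normal prior and Normal likelihood with known variance, the posterior is Normal; its mode equals its mean, the precision-weighted average.
Prior precision 1/σ₀² = 1/25 = 0.04; data precision n/σ² = 28/25 = 1.12.
θ̂ = (0.04·(-5) + 1.12·(-1.71)) / (0.04 + 1.12) = (-2.1152)/1.16 = -1322/725 ≈ -1.8234.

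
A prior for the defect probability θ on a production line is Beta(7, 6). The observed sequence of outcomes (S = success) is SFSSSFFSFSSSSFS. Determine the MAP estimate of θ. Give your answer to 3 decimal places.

Prior: Beta(7, 6).
Data: 10 successes in 15 trials (from the sequence). The binomial likelihood contributes θ^10(1−θ)^5, so the posterior is Beta(7+10, 6+5) = Beta(17, 11).
For Beta(a, b) with a, b > 1 the mode is (a−1)/(a+b−2) = 16/26 ≈ 0.615.

θ̂_MAP = 0.615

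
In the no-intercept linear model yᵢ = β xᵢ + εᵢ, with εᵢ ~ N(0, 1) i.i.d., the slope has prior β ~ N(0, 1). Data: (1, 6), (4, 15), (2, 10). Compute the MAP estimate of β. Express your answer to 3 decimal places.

log p(β | y) = −Σ(yᵢ − βxᵢ)²/(2·1) − β²/(2·1) + const.
Setting the derivative to zero: Σxᵢ(yᵢ − βxᵢ)/1 − β/1 = 0, so β = Σxᵢyᵢ / (Σxᵢ² + σ²/τ²).
Σxᵢyᵢ = 1·6 + 4·15 + 2·10 = 86; Σxᵢ² = 21; σ²/τ² = 1.
β̂_MAP = 86 / (21 + 1) = 86/22 ≈ 3.909.

β̂_MAP = 3.909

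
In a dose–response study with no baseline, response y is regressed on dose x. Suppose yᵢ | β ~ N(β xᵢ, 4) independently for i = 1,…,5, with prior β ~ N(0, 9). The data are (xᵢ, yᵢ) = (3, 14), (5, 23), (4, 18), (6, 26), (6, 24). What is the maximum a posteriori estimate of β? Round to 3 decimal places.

β̂_MAP = 4.320

log p(β | y) = −Σ(yᵢ − βxᵢ)²/(2·4) − β²/(2·9) + const.
Setting the derivative to zero: Σxᵢ(yᵢ − βxᵢ)/4 − β/9 = 0, so β = Σxᵢyᵢ / (Σxᵢ² + σ²/τ²).
Σxᵢyᵢ = 3·14 + 5·23 + 4·18 + 6·26 + 6·24 = 529; Σxᵢ² = 122; σ²/τ² = 4/9.
β̂_MAP = 529 / (122 + 4/9) = 529/(1102/9) = 4761/1102 ≈ 4.320.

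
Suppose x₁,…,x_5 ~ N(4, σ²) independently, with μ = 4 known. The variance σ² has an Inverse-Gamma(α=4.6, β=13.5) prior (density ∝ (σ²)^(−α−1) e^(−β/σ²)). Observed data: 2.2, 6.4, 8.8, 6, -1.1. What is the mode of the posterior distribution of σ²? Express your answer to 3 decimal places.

Sum of squared deviations about the known mean: SS = (2.2−4)² + (6.4−4)² + (8.8−4)² + (6−4)² + (-1.1−4)² = 62.05.
The Normal likelihood contributes (σ²)^(−n/2) exp(−SS/(2σ²)), so the posterior is Inverse-Gamma(α + n/2, β + SS/2) = Inverse-Gamma(7.1, 44.525).
The mode of Inverse-Gamma(a, b) is b/(a+1) = 44.525/8.1 ≈ 5.497.

σ̂²_MAP = 5.497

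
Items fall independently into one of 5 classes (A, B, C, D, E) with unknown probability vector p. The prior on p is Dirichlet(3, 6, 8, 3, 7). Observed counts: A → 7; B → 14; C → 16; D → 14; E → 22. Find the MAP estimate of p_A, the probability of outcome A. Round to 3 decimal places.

The posterior is Dirichlet(αᵢ + nᵢ) = Dirichlet(10, 20, 24, 17, 29).
For a Dirichlet(a₁,…,a_K) with all aᵢ > 1, the mode has j-th component (aⱼ − 1)/(Σaᵢ − K).
Here Σaᵢ = 100 and K = 5, so p_A = (10 − 1)/(100 − 5) = 9/95 ≈ 0.095.

MAP estimate of p_A = 0.095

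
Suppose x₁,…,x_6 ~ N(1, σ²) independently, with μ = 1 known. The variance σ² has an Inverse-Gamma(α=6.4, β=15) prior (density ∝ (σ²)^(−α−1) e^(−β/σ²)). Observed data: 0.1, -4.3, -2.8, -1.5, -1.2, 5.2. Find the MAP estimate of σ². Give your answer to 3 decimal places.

σ̂²_MAP = 4.907

Sum of squared deviations about the known mean: SS = (0.1−1)² + (-4.3−1)² + (-2.8−1)² + (-1.5−1)² + (-1.2−1)² + (5.2−1)² = 72.07.
The Normal likelihood contributes (σ²)^(−n/2) exp(−SS/(2σ²)), so the posterior is Inverse-Gamma(α + n/2, β + SS/2) = Inverse-Gamma(9.4, 51.035).
The mode of Inverse-Gamma(a, b) is b/(a+1) = 51.035/10.4 ≈ 4.907.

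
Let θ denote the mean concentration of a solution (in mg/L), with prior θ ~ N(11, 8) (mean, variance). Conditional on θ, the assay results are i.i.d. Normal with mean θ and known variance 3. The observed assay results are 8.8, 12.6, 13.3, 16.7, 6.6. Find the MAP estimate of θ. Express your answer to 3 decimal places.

θ̂_MAP = 11.558

n = 5; x̄ = (8.8 + 12.6 + 13.3 + 16.7 + 6.6)/5 = 58/5 = 11.6.
For a Normal prior and Normal likelihood with known variance, the posterior is Normal; its mode equals its mean, the precision-weighted average.
Prior precision 1/σ₀² = 1/8 = 0.125; data precision n/σ² = 5/3.
θ̂ = (0.125·11 + (5/3)·11.6) / (0.125 + 5/3) = (497/24)/(43/24) = 497/43 ≈ 11.558.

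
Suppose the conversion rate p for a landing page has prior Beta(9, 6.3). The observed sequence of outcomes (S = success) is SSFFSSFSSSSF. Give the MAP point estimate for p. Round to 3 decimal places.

Prior: Beta(9, 6.3).
Data: 8 successes in 12 trials (from the sequence). The binomial likelihood contributes p^8(1−p)^4, so the posterior is Beta(9+8, 6.3+4) = Beta(17, 10.3).
For Beta(a, b) with a, b > 1 the mode is (a−1)/(a+b−2) = 16/25.3 ≈ 0.632.

p̂_MAP = 0.632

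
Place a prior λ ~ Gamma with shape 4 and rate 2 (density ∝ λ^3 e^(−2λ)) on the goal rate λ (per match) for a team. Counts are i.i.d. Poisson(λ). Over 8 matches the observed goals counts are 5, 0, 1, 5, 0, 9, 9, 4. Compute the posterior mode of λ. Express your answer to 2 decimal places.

λ̂_MAP = 3.60

Σxᵢ = 5+0+1+5+0+9+9+4 = 33, with n = 8.
Posterior ∝ λ^3e^(−2λ) · λ^33e^(−8λ) = λ^36e^(−10λ), i.e. Gamma(shape=37, rate=10).
The mode of a Gamma(a, b) with a ≥ 1 (shape–rate) is (a−1)/b = 36/10 ≈ 3.60.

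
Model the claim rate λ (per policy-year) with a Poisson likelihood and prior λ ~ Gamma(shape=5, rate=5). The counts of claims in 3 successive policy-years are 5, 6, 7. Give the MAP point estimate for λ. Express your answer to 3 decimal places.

λ̂_MAP = 2.750

Σxᵢ = 5+6+7 = 18, with n = 3.
Posterior ∝ λ^4e^(−5λ) · λ^18e^(−3λ) = λ^22e^(−8λ), i.e. Gamma(shape=23, rate=8).
The mode of a Gamma(a, b) with a ≥ 1 (shape–rate) is (a−1)/b = 22/8 ≈ 2.750.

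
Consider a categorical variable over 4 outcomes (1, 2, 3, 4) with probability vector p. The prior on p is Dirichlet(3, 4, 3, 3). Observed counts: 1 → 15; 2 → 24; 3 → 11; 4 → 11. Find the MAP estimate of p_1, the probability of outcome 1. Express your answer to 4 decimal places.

The posterior is Dirichlet(αᵢ + nᵢ) = Dirichlet(18, 28, 14, 14).
For a Dirichlet(a₁,…,a_K) with all aᵢ > 1, the mode has j-th component (aⱼ − 1)/(Σaᵢ − K).
Here Σaᵢ = 74 and K = 4, so p_1 = (18 − 1)/(74 − 4) = 17/70 ≈ 0.2429.

MAP estimate: 0.2429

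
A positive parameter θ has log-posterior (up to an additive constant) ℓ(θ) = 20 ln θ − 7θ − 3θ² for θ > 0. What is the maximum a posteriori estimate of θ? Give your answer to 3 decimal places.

θ̂_MAP = 1.333

ℓ'(θ) = 20/θ − 7 − 6θ. Setting this to zero and multiplying by θ: 6θ² + 7θ − 20 = 0.
θ = (−7 + √(7² + 4·6·20)) / (2·6) = (−7 + √529) / 12 = (−7 + 23)/12 = 4/3.
ℓ''(θ) = −20/θ² − 6 < 0, confirming a maximum.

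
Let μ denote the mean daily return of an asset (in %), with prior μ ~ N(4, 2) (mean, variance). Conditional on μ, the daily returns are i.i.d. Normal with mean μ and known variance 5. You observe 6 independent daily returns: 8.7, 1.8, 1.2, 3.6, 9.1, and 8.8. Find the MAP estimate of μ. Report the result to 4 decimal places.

n = 6; x̄ = (8.7 + 1.8 + 1.2 + 3.6 + 9.1 + 8.8)/6 = 33.2/6 = 83/15 ≈ 5.5333.
For a Normal prior and Normal likelihood with known variance, the posterior is Normal; its mode equals its mean, the precision-weighted average.
Prior precision 1/σ₀² = 1/2 = 0.5; data precision n/σ² = 6/5 = 1.2.
μ̂ = (0.5·4 + 1.2·(83/15)) / (0.5 + 1.2) = 8.64/1.7 = 432/85 ≈ 5.0824.

μ̂_MAP = 5.0824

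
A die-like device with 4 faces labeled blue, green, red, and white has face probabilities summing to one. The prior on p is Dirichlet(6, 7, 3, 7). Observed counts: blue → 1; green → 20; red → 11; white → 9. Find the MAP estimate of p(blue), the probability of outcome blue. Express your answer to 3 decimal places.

MAP estimate of p(blue) = 0.100

The posterior is Dirichlet(αᵢ + nᵢ) = Dirichlet(7, 27, 14, 16).
For a Dirichlet(a₁,…,a_K) with all aᵢ > 1, the mode has j-th component (aⱼ − 1)/(Σaᵢ − K).
Here Σaᵢ = 64 and K = 4, so p(blue) = (7 − 1)/(64 − 4) = 6/60 ≈ 0.100.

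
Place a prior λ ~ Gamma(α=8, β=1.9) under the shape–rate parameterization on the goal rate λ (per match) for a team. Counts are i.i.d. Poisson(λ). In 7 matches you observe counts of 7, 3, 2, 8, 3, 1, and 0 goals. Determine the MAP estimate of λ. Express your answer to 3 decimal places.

Σxᵢ = 7+3+2+8+3+1+0 = 24, with n = 7.
Posterior ∝ λ^7e^(−1.9λ) · λ^24e^(−7λ) = λ^31e^(−8.9λ), i.e. Gamma(shape=32, rate=8.9).
The mode of a Gamma(a, b) with a ≥ 1 (shape–rate) is (a−1)/b = 31/8.9 ≈ 3.483.

λ̂_MAP = 3.483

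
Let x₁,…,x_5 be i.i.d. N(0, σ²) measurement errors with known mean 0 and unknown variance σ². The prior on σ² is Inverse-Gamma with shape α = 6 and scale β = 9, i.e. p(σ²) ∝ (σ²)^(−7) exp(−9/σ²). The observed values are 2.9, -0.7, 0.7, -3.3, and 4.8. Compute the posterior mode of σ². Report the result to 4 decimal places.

σ̂²_MAP = 3.2274

Sum of squared deviations about the known mean: SS = (2.9−0)² + (-0.7−0)² + (0.7−0)² + (-3.3−0)² + (4.8−0)² = 43.32.
The Normal likelihood contributes (σ²)^(−n/2) exp(−SS/(2σ²)), so the posterior is Inverse-Gamma(α + n/2, β + SS/2) = Inverse-Gamma(8.5, 30.66).
The mode of Inverse-Gamma(a, b) is b/(a+1) = 30.66/9.5 ≈ 3.2274.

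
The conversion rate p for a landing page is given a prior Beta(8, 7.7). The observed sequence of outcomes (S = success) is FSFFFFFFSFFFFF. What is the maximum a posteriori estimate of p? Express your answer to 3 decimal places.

Prior: Beta(8, 7.7).
Data: 2 successes in 14 trials (from the sequence). The binomial likelihood contributes p^2(1−p)^12, so the posterior is Beta(8+2, 7.7+12) = Beta(10, 19.7).
For Beta(a, b) with a, b > 1 the mode is (a−1)/(a+b−2) = 9/27.7 ≈ 0.325.

p̂_MAP = 0.325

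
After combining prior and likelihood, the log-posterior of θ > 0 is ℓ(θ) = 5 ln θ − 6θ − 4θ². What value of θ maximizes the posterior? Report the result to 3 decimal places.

ℓ'(θ) = 5/θ − 6 − 8θ. Setting this to zero and multiplying by θ: 8θ² + 6θ − 5 = 0.
θ = (−6 + √(6² + 4·8·5)) / (2·8) = (−6 + √196) / 16 = (−6 + 14)/16 = 1/2.
ℓ''(θ) = −5/θ² − 8 < 0, confirming a maximum.

θ̂_MAP = 0.500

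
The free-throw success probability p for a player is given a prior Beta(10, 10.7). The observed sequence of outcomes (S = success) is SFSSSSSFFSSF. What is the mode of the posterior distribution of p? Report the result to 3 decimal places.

Prior: Beta(10, 10.7).
Data: 8 successes in 12 trials (from the sequence). The binomial likelihood contributes p^8(1−p)^4, so the posterior is Beta(10+8, 10.7+4) = Beta(18, 14.7).
For Beta(a, b) with a, b > 1 the mode is (a−1)/(a+b−2) = 17/30.7 ≈ 0.554.

p̂_MAP = 0.554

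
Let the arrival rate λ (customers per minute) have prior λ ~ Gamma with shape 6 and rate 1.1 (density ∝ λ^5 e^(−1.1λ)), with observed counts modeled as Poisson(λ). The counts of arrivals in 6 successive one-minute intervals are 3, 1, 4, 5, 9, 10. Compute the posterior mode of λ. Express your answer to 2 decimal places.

Σxᵢ = 3+1+4+5+9+10 = 32, with n = 6.
Posterior ∝ λ^5e^(−1.1λ) · λ^32e^(−6λ) = λ^37e^(−7.1λ), i.e. Gamma(shape=38, rate=7.1).
The mode of a Gamma(a, b) with a ≥ 1 (shape–rate) is (a−1)/b = 37/7.1 ≈ 5.21.

λ̂_MAP = 5.21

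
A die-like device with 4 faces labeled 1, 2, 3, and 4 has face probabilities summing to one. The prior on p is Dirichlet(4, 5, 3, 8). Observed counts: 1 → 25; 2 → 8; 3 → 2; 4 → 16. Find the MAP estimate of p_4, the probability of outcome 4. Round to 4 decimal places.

MAP estimate: 0.3433

The posterior is Dirichlet(αᵢ + nᵢ) = Dirichlet(29, 13, 5, 24).
For a Dirichlet(a₁,…,a_K) with all aᵢ > 1, the mode has j-th component (aⱼ − 1)/(Σaᵢ − K).
Here Σaᵢ = 71 and K = 4, so p_4 = (24 − 1)/(71 − 4) = 23/67 ≈ 0.3433.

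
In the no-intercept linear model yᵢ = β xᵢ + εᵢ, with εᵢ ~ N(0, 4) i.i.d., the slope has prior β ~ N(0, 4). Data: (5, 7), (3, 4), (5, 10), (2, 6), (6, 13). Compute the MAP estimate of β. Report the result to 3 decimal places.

β̂_MAP = 1.870

log p(β | y) = −Σ(yᵢ − βxᵢ)²/(2·4) − β²/(2·4) + const.
Setting the derivative to zero: Σxᵢ(yᵢ − βxᵢ)/4 − β/4 = 0, so β = Σxᵢyᵢ / (Σxᵢ² + σ²/τ²).
Σxᵢyᵢ = 5·7 + 3·4 + 5·10 + 2·6 + 6·13 = 187; Σxᵢ² = 99; σ²/τ² = 1.
β̂_MAP = 187 / (99 + 1) = 187/100 ≈ 1.870.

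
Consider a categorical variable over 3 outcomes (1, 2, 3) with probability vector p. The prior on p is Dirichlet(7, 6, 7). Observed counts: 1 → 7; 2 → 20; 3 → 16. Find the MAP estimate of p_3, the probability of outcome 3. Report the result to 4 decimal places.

The posterior is Dirichlet(αᵢ + nᵢ) = Dirichlet(14, 26, 23).
For a Dirichlet(a₁,…,a_K) with all aᵢ > 1, the mode has j-th component (aⱼ − 1)/(Σaᵢ − K).
Here Σaᵢ = 63 and K = 3, so p_3 = (23 − 1)/(63 − 3) = 22/60 ≈ 0.3667.

MAP estimate: 0.3667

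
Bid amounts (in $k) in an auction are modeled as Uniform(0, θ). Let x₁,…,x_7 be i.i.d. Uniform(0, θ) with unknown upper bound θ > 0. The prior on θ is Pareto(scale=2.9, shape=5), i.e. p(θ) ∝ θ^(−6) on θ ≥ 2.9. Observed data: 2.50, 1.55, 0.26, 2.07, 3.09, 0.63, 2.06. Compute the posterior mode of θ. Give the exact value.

θ̂_MAP = 3.09

The Uniform(0, θ) likelihood is θ^(−n) for θ ≥ max(xᵢ), zero otherwise. Here max(xᵢ) = 3.09.
Posterior ∝ θ^(−6) · θ^(−7) = θ^(−13) on θ ≥ max(2.9, 3.09) = 3.09.
This density is strictly decreasing in θ, so the posterior mode lies at the lower boundary of the support.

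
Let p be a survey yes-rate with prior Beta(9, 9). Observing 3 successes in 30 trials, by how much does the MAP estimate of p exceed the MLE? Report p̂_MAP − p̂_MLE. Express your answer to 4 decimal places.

MAP − MLE = 0.1391

Posterior is Beta(12, 36); MAP = (12−1)/(48−2) = 11/46 ≈ 0.23913.
MLE ignores the prior: p̂_MLE = k/n = 3/30 ≈ 0.10000.
Difference = 11/46 − 3/30 = 16/115 ≈ 0.1391.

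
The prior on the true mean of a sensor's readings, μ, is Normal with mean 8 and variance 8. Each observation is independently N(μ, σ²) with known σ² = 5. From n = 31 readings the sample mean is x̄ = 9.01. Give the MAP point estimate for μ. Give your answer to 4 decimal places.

μ̂_MAP = 8.9900

n = 31, x̄ = 9.01.
For a Normal prior and Normal likelihood with known variance, the posterior is Normal; its mode equals its mean, the precision-weighted average.
Prior precision 1/σ₀² = 1/8 = 0.125; data precision n/σ² = 31/5 = 6.2.
μ̂ = (0.125·8 + 6.2·9.01) / (0.125 + 6.2) = 56.862/6.325 = 56862/6325 ≈ 8.9900.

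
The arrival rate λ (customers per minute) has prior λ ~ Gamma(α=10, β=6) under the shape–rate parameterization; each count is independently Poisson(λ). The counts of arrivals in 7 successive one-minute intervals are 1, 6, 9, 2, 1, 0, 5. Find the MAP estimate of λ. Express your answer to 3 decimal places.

λ̂_MAP = 2.538

Σxᵢ = 1+6+9+2+1+0+5 = 24, with n = 7.
Posterior ∝ λ^9e^(−6λ) · λ^24e^(−7λ) = λ^33e^(−13λ), i.e. Gamma(shape=34, rate=13).
The mode of a Gamma(a, b) with a ≥ 1 (shape–rate) is (a−1)/b = 33/13 ≈ 2.538.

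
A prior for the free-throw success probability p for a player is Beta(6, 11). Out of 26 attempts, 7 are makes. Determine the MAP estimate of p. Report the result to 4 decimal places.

p̂_MAP = 0.2927

Prior: Beta(6, 11).
Data: 7 successes in 26 trials. The binomial likelihood contributes p^7(1−p)^19, so the posterior is Beta(6+7, 11+19) = Beta(13, 30).
For Beta(a, b) with a, b > 1 the mode is (a−1)/(a+b−2) = 12/41 ≈ 0.2927.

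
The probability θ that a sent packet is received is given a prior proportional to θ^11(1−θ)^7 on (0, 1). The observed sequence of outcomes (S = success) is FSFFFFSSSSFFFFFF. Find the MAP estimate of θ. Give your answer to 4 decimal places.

The prior density ∝ θ^11(1−θ)^7 is the kernel of Beta(12, 8).
Data: 5 successes in 16 trials (from the sequence). The binomial likelihood contributes θ^5(1−θ)^11, so the posterior is Beta(12+5, 8+11) = Beta(17, 19).
For Beta(a, b) with a, b > 1 the mode is (a−1)/(a+b−2) = 16/34 ≈ 0.4706.

θ̂_MAP = 0.4706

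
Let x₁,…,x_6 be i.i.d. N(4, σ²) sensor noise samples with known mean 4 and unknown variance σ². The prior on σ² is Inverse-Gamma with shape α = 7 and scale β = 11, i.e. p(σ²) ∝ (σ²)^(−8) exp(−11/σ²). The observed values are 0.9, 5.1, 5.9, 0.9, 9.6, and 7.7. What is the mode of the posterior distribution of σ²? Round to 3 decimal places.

Sum of squared deviations about the known mean: SS = (0.9−4)² + (5.1−4)² + (5.9−4)² + (0.9−4)² + (9.6−4)² + (7.7−4)² = 69.09.
The Normal likelihood contributes (σ²)^(−n/2) exp(−SS/(2σ²)), so the posterior is Inverse-Gamma(α + n/2, β + SS/2) = Inverse-Gamma(10, 45.545).
The mode of Inverse-Gamma(a, b) is b/(a+1) = 45.545/11 ≈ 4.140.

σ̂²_MAP = 4.140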